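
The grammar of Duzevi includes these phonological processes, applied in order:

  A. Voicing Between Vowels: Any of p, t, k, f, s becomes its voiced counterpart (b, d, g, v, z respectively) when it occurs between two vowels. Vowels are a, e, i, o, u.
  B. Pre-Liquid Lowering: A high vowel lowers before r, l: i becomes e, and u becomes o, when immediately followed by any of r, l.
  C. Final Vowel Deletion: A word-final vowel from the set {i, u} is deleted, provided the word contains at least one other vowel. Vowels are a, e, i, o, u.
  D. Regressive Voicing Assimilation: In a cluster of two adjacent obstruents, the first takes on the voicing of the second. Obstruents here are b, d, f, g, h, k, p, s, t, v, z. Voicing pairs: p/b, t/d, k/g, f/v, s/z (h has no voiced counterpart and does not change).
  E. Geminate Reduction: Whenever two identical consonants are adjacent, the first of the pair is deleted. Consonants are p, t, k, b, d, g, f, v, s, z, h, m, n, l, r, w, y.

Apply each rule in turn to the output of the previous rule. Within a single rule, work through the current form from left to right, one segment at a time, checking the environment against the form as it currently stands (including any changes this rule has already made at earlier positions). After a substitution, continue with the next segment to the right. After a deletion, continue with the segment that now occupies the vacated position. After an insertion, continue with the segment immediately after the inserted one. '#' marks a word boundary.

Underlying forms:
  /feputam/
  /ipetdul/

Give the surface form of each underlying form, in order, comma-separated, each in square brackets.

[febudam], [ibedol]

/feputam/:
  A Voicing Between Vowels: [feputam] → [febudam]
  B Pre-Liquid Lowering: no change — [febudam]
  C Final Vowel Deletion: no change — [febudam]
  D Regressive Voicing Assimilation: no change — [febudam]
  E Geminate Reduction: no change — [febudam]
/ipetdul/:
  A Voicing Between Vowels: [ipetdul] → [ibetdul]
  B Pre-Liquid Lowering: [ibetdul] → [ibetdol]
  C Final Vowel Deletion: no change — [ibetdol]
  D Regressive Voicing Assimilation: [ibetdol] → [ibeddol]
  E Geminate Reduction: [ibeddol] → [ibedol]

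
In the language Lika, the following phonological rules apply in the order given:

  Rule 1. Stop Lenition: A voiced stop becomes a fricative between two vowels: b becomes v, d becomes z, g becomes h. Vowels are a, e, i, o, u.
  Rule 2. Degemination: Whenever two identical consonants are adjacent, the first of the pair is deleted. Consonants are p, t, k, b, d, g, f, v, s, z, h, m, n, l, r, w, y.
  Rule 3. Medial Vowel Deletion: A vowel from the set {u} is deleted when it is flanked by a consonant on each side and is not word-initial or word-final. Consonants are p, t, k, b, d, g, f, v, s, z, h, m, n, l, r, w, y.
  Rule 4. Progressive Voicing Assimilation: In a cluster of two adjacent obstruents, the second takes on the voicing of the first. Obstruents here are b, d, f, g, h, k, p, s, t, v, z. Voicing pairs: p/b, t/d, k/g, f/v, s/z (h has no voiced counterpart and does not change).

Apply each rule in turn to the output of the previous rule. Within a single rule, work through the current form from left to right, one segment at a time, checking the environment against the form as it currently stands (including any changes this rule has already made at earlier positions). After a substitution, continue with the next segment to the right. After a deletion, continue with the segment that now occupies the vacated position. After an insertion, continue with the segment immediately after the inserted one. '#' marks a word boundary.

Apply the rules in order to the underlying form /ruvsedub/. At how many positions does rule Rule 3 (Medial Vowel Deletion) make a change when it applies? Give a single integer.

Rule 1 Stop Lenition: [ruvsedub] → [ruvsezub]
Rule 2 Degemination: no change — [ruvsezub]
Rule 3 Medial Vowel Deletion: [ruvsezub] → [rvsezb]
Rule 4 Progressive Voicing Assimilation: [rvsezb] → [rvzezb]
Rule Rule 3 changed 2 position(s).

2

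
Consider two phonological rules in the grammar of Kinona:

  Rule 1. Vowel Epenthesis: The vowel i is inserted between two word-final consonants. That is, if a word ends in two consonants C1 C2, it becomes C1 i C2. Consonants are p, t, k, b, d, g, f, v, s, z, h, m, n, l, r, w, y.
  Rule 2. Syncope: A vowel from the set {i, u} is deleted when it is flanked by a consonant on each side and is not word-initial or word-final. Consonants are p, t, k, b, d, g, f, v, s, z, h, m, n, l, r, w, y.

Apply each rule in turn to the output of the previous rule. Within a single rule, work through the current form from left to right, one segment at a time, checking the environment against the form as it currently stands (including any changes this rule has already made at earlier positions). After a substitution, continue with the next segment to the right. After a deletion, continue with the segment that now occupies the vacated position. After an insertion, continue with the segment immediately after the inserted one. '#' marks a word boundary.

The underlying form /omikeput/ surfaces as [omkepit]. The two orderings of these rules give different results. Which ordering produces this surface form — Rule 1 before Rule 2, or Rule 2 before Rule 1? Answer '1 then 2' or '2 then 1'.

Order 1 then 2:
  1 Vowel Epenthesis: no change — [omikeput]
  2 Syncope: [omikeput] → [omkept]
  result: [omkept]
Order 2 then 1:
  2 Syncope: [omikeput] → [omkept]
  1 Vowel Epenthesis: [omkept] → [omkepit]
  result: [omkepit]

2 then 1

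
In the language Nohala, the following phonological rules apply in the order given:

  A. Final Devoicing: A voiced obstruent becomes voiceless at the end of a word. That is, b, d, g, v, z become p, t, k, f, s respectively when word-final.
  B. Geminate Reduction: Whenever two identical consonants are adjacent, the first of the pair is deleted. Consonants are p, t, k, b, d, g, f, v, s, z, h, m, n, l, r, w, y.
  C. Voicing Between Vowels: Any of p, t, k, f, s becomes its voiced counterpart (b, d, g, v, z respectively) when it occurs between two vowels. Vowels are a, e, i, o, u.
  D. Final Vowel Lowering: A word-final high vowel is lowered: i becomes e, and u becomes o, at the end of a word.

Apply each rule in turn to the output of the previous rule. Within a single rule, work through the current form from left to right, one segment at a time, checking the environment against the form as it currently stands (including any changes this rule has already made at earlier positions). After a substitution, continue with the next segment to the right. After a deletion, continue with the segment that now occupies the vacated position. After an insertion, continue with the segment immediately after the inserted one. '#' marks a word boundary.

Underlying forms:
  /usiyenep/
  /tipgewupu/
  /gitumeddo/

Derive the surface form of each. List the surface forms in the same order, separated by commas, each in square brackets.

[uziyenep], [tipgewubo], [gidumedo]

/usiyenep/:
  A Final Devoicing: no change — [usiyenep]
  B Geminate Reduction: no change — [usiyenep]
  C Voicing Between Vowels: [usiyenep] → [uziyenep]
  D Final Vowel Lowering: no change — [uziyenep]
/tipgewupu/:
  A Final Devoicing: no change — [tipgewupu]
  B Geminate Reduction: no change — [tipgewupu]
  C Voicing Between Vowels: [tipgewupu] → [tipgewubu]
  D Final Vowel Lowering: [tipgewubu] → [tipgewubo]
/gitumeddo/:
  A Final Devoicing: no change — [gitumeddo]
  B Geminate Reduction: [gitumeddo] → [gitumedo]
  C Voicing Between Vowels: [gitumedo] → [gidumedo]
  D Final Vowel Lowering: no change — [gidumedo]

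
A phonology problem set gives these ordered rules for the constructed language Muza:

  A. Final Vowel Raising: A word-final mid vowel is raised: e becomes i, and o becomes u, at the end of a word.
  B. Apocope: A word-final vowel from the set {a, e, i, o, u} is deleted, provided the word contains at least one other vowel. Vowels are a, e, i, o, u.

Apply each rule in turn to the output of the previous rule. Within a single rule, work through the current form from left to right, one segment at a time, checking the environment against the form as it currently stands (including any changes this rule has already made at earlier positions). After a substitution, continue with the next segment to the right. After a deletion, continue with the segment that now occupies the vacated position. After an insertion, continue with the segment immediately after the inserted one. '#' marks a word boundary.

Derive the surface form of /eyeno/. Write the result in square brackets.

[eyen]

A Final Vowel Raising: [eyeno] → [eyenu]
B Apocope: [eyenu] → [eyen]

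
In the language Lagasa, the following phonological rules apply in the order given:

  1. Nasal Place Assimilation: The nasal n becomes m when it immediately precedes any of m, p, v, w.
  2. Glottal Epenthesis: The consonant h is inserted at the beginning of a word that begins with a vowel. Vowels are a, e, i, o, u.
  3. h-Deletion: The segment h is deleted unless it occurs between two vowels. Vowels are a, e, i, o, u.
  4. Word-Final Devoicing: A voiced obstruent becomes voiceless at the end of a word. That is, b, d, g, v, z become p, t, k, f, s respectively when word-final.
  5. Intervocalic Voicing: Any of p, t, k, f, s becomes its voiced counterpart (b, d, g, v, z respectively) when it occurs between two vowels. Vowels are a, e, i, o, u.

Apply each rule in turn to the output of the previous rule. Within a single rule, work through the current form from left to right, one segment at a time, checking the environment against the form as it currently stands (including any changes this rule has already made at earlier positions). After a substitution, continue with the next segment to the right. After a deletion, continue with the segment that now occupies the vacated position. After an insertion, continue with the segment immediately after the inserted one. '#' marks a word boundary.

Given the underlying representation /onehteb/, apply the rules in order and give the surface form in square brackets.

[onedep]

1 Nasal Place Assimilation: no change — [onehteb]
2 Glottal Epenthesis: [onehteb] → [honehteb]
3 h-Deletion: [honehteb] → [oneteb]
4 Word-Final Devoicing: [oneteb] → [onetep]
5 Intervocalic Voicing: [onetep] → [onedep]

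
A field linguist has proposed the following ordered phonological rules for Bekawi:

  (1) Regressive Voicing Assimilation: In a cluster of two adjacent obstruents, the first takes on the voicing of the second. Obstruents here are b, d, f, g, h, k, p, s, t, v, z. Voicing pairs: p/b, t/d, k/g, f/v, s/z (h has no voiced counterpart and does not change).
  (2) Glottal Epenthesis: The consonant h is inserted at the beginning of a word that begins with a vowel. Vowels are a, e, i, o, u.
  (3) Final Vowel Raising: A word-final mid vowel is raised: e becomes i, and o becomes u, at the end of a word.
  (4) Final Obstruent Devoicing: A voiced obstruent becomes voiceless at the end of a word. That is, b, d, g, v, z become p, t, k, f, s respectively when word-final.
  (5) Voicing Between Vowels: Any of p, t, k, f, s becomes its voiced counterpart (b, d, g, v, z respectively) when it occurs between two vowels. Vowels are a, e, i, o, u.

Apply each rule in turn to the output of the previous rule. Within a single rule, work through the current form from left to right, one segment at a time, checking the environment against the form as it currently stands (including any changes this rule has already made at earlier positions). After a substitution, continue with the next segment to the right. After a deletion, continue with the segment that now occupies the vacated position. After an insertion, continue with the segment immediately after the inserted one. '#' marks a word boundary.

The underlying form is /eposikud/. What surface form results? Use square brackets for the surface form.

(1) Regressive Voicing Assimilation: no change — [eposikud]
(2) Glottal Epenthesis: [eposikud] → [heposikud]
(3) Final Vowel Raising: no change — [heposikud]
(4) Final Obstruent Devoicing: [heposikud] → [heposikut]
(5) Voicing Between Vowels: [heposikut] → [hebozigut]

[hebozigut]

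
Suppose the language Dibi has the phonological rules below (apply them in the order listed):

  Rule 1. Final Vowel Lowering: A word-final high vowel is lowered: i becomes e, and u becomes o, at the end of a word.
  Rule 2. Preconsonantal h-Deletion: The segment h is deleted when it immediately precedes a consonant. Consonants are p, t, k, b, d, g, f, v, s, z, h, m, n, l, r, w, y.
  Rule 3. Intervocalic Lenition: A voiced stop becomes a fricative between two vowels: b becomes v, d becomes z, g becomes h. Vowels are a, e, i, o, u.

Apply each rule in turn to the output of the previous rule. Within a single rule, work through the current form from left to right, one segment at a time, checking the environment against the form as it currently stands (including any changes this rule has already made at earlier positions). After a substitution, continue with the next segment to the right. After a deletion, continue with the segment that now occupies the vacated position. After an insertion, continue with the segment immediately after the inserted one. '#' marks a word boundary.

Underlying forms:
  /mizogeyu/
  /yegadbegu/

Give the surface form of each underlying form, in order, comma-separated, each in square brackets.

[mizoheyo], [yehadbeho]

/mizogeyu/:
  Rule 1 Final Vowel Lowering: [mizogeyu] → [mizogeyo]
  Rule 2 Preconsonantal h-Deletion: no change — [mizogeyo]
  Rule 3 Intervocalic Lenition: [mizogeyo] → [mizoheyo]
/yegadbegu/:
  Rule 1 Final Vowel Lowering: [yegadbegu] → [yegadbego]
  Rule 2 Preconsonantal h-Deletion: no change — [yegadbego]
  Rule 3 Intervocalic Lenition: [yegadbego] → [yehadbeho]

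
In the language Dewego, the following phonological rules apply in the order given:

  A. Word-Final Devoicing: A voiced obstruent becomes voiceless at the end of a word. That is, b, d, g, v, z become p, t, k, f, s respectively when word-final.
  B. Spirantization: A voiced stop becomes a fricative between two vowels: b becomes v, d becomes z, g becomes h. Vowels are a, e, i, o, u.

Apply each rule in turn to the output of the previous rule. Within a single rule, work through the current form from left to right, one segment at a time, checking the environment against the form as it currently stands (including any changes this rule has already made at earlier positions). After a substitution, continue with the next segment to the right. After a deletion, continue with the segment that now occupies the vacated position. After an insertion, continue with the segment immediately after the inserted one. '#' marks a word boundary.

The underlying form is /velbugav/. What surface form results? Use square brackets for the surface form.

[velbuhaf]

A Word-Final Devoicing: [velbugav] → [velbugaf]
B Spirantization: [velbugaf] → [velbuhaf]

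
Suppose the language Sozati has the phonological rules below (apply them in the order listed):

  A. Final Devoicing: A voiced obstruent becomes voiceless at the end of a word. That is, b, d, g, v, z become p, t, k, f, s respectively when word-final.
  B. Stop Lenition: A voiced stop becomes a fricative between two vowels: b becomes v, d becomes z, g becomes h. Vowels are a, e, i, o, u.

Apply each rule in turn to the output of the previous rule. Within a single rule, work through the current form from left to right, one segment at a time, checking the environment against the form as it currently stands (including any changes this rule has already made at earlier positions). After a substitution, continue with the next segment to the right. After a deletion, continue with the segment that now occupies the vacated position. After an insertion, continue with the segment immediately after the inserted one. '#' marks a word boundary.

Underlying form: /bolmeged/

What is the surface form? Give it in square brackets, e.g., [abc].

A Final Devoicing: [bolmeged] → [bolmeget]
B Stop Lenition: [bolmeget] → [bolmehet]

[bolmehet]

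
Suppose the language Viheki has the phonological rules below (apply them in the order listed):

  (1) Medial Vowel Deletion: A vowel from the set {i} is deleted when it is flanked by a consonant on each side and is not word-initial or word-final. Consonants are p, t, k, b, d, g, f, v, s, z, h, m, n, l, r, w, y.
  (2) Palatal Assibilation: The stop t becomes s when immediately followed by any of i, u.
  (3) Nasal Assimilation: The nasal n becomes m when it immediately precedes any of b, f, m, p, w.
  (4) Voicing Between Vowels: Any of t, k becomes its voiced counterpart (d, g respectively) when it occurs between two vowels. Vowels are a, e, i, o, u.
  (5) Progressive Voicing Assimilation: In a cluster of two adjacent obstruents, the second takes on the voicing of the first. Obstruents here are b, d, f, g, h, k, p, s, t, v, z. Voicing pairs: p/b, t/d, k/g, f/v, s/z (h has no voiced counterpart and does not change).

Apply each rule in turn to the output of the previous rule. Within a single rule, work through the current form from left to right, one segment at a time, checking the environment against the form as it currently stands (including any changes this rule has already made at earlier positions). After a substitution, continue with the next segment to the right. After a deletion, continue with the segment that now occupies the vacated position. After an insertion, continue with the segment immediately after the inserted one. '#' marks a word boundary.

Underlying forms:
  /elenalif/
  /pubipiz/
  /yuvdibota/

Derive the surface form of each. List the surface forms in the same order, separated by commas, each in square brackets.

[elenalf], [pubbz], [yuvdboda]

/elenalif/:
  (1) Medial Vowel Deletion: [elenalif] → [elenalf]
  (2) Palatal Assibilation: no change — [elenalf]
  (3) Nasal Assimilation: no change — [elenalf]
  (4) Voicing Between Vowels: no change — [elenalf]
  (5) Progressive Voicing Assimilation: no change — [elenalf]
/pubipiz/:
  (1) Medial Vowel Deletion: [pubipiz] → [pubpz]
  (2) Palatal Assibilation: no change — [pubpz]
  (3) Nasal Assimilation: no change — [pubpz]
  (4) Voicing Between Vowels: no change — [pubpz]
  (5) Progressive Voicing Assimilation: [pubpz] → [pubbz]
/yuvdibota/:
  (1) Medial Vowel Deletion: [yuvdibota] → [yuvdbota]
  (2) Palatal Assibilation: no change — [yuvdbota]
  (3) Nasal Assimilation: no change — [yuvdbota]
  (4) Voicing Between Vowels: [yuvdbota] → [yuvdboda]
  (5) Progressive Voicing Assimilation: no change — [yuvdboda]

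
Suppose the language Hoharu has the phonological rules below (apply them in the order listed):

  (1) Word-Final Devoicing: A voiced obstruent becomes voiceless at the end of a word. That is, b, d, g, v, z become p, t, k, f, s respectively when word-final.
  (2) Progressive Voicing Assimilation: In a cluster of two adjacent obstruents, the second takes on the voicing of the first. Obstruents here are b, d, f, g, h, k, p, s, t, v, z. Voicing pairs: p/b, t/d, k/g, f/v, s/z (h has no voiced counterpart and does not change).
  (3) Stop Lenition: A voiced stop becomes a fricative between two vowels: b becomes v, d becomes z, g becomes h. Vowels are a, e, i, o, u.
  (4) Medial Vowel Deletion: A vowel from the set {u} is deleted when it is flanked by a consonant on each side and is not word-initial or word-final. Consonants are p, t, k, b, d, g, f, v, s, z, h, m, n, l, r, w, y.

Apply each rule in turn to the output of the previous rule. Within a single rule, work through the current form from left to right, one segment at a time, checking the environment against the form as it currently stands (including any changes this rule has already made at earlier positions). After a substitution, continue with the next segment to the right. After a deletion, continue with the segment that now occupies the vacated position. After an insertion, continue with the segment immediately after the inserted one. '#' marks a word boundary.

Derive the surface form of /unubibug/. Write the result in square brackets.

(1) Word-Final Devoicing: [unubibug] → [unubibuk]
(2) Progressive Voicing Assimilation: no change — [unubibuk]
(3) Stop Lenition: [unubibuk] → [unuvivuk]
(4) Medial Vowel Deletion: [unuvivuk] → [unvivk]

[unvivk]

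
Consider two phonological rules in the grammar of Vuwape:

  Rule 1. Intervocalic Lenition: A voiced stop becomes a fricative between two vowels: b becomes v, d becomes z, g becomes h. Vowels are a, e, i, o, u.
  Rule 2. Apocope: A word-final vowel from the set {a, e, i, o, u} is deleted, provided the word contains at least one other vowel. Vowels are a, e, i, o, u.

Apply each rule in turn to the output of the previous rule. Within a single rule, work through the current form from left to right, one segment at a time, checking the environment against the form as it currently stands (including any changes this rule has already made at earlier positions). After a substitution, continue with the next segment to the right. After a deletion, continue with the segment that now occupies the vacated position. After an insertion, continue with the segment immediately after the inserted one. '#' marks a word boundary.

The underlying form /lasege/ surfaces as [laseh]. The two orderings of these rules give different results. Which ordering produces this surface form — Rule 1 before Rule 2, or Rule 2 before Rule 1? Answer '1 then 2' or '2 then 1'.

1 then 2

Order 1 then 2:
  1 Intervocalic Lenition: [lasege] → [lasehe]
  2 Apocope: [lasehe] → [laseh]
  result: [laseh]
Order 2 then 1:
  2 Apocope: [lasege] → [laseg]
  1 Intervocalic Lenition: no change — [laseg]
  result: [laseg]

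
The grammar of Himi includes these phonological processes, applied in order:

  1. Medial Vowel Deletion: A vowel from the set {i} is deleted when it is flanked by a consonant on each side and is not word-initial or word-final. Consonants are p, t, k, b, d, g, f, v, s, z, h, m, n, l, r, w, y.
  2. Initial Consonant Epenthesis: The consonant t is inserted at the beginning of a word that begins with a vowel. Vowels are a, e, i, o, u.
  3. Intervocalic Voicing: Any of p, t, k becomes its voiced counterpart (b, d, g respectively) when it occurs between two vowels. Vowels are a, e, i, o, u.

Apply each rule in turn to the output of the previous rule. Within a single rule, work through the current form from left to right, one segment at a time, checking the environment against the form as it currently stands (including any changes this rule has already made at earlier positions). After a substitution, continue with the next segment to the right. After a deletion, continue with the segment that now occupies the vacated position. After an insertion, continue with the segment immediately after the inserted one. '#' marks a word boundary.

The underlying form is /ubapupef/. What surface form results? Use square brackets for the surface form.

[tubabubef]

1 Medial Vowel Deletion: no change — [ubapupef]
2 Initial Consonant Epenthesis: [ubapupef] → [tubapupef]
3 Intervocalic Voicing: [tubapupef] → [tubabubef]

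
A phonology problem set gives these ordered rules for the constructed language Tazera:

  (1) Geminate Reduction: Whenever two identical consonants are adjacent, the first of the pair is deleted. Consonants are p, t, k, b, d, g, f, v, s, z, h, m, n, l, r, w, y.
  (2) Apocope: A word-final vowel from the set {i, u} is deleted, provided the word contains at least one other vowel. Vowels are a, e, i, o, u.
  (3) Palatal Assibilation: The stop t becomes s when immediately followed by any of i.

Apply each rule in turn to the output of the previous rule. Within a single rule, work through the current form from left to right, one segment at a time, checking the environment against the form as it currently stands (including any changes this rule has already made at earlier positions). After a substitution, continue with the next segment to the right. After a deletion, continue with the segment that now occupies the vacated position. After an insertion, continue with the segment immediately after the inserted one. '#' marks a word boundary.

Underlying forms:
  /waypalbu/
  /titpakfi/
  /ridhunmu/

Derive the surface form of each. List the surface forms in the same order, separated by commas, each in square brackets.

[waypalb], [sitpakf], [ridhunm]

/waypalbu/:
  (1) Geminate Reduction: no change — [waypalbu]
  (2) Apocope: [waypalbu] → [waypalb]
  (3) Palatal Assibilation: no change — [waypalb]
/titpakfi/:
  (1) Geminate Reduction: no change — [titpakfi]
  (2) Apocope: [titpakfi] → [titpakf]
  (3) Palatal Assibilation: [titpakf] → [sitpakf]
/ridhunmu/:
  (1) Geminate Reduction: no change — [ridhunmu]
  (2) Apocope: [ridhunmu] → [ridhunm]
  (3) Palatal Assibilation: no change — [ridhunm]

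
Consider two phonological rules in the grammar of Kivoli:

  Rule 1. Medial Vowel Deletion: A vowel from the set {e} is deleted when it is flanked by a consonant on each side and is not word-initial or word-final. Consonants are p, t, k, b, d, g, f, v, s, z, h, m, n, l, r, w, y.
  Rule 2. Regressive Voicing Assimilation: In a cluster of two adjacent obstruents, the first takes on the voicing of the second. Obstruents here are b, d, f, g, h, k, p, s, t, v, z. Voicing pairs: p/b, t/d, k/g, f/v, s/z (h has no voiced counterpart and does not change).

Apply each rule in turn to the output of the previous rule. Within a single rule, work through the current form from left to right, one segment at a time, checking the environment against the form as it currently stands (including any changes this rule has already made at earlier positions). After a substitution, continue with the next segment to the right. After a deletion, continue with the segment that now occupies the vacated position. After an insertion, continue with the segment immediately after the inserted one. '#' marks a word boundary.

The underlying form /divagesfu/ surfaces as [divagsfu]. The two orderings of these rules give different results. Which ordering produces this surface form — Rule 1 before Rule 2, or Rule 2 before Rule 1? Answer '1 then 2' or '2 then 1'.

Order 1 then 2:
  1 Medial Vowel Deletion: [divagesfu] → [divagsfu]
  2 Regressive Voicing Assimilation: [divagsfu] → [divaksfu]
  result: [divaksfu]
Order 2 then 1:
  2 Regressive Voicing Assimilation: no change — [divagesfu]
  1 Medial Vowel Deletion: [divagesfu] → [divagsfu]
  result: [divagsfu]

2 then 1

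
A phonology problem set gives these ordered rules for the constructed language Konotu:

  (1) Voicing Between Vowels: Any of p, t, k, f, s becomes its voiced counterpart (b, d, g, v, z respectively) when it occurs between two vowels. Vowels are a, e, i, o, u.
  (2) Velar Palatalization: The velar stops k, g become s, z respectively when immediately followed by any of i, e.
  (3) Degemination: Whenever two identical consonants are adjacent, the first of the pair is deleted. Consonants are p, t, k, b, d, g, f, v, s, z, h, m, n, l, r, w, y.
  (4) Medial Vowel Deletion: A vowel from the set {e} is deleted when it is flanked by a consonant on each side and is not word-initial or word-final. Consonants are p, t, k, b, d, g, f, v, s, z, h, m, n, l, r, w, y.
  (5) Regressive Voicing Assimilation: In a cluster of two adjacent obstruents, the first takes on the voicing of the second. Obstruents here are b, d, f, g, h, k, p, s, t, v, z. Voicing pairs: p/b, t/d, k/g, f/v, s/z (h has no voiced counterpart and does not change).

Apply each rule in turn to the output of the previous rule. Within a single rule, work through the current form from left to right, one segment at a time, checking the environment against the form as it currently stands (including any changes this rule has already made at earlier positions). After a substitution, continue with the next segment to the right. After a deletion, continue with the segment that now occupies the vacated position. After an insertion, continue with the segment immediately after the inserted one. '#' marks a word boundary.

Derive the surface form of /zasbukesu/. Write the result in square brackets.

[zazbuzzu]

(1) Voicing Between Vowels: [zasbukesu] → [zasbugezu]
(2) Velar Palatalization: [zasbugezu] → [zasbuzezu]
(3) Degemination: no change — [zasbuzezu]
(4) Medial Vowel Deletion: [zasbuzezu] → [zasbuzzu]
(5) Regressive Voicing Assimilation: [zasbuzzu] → [zazbuzzu]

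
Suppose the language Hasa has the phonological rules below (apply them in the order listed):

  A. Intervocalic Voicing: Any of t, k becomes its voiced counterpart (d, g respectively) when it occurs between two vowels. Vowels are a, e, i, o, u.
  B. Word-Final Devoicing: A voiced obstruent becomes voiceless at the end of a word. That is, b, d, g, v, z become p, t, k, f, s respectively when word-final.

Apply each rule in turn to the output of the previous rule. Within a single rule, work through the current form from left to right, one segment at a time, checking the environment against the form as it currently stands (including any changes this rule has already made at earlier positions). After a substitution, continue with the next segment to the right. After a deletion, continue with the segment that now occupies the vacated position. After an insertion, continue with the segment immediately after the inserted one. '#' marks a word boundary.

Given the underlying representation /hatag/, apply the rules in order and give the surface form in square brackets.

A Intervocalic Voicing: [hatag] → [hadag]
B Word-Final Devoicing: [hadag] → [hadak]

[hadak]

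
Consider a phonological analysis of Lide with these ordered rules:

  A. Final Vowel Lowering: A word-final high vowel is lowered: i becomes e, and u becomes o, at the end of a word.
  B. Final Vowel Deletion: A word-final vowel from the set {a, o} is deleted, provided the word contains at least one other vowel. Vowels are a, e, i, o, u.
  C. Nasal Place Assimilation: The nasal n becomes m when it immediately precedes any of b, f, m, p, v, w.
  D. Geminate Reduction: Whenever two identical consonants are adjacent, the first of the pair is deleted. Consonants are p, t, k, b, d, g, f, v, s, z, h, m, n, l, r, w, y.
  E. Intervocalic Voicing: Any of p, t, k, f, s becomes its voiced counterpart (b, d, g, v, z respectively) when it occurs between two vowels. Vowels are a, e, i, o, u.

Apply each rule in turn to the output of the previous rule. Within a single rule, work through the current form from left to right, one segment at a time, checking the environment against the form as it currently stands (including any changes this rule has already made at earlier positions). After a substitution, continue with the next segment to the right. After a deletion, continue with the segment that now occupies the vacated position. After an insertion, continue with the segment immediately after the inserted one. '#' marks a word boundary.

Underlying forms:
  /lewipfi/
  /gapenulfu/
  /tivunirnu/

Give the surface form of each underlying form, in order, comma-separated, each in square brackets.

[lewipfe], [gabenulf], [tivunirn]

/lewipfi/:
  A Final Vowel Lowering: [lewipfi] → [lewipfe]
  B Final Vowel Deletion: no change — [lewipfe]
  C Nasal Place Assimilation: no change — [lewipfe]
  D Geminate Reduction: no change — [lewipfe]
  E Intervocalic Voicing: no change — [lewipfe]
/gapenulfu/:
  A Final Vowel Lowering: [gapenulfu] → [gapenulfo]
  B Final Vowel Deletion: [gapenulfo] → [gapenulf]
  C Nasal Place Assimilation: no change — [gapenulf]
  D Geminate Reduction: no change — [gapenulf]
  E Intervocalic Voicing: [gapenulf] → [gabenulf]
/tivunirnu/:
  A Final Vowel Lowering: [tivunirnu] → [tivunirno]
  B Final Vowel Deletion: [tivunirno] → [tivunirn]
  C Nasal Place Assimilation: no change — [tivunirn]
  D Geminate Reduction: no change — [tivunirn]
  E Intervocalic Voicing: no change — [tivunirn]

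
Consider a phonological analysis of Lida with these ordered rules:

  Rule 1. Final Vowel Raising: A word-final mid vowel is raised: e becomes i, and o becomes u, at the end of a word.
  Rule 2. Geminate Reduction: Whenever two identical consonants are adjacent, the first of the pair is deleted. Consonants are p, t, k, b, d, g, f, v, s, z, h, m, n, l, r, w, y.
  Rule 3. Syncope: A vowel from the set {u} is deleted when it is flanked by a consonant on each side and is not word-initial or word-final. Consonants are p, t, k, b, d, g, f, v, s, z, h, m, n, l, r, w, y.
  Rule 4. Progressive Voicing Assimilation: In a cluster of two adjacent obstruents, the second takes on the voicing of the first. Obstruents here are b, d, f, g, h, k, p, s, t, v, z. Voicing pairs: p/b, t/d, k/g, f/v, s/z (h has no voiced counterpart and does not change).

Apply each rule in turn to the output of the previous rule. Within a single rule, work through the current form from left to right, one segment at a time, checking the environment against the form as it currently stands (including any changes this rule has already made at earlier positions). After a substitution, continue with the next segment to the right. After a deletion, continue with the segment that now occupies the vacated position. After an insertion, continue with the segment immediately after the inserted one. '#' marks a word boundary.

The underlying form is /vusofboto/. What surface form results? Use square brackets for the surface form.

[vzofpotu]

Rule 1 Final Vowel Raising: [vusofboto] → [vusofbotu]
Rule 2 Geminate Reduction: no change — [vusofbotu]
Rule 3 Syncope: [vusofbotu] → [vsofbotu]
Rule 4 Progressive Voicing Assimilation: [vsofbotu] → [vzofpotu]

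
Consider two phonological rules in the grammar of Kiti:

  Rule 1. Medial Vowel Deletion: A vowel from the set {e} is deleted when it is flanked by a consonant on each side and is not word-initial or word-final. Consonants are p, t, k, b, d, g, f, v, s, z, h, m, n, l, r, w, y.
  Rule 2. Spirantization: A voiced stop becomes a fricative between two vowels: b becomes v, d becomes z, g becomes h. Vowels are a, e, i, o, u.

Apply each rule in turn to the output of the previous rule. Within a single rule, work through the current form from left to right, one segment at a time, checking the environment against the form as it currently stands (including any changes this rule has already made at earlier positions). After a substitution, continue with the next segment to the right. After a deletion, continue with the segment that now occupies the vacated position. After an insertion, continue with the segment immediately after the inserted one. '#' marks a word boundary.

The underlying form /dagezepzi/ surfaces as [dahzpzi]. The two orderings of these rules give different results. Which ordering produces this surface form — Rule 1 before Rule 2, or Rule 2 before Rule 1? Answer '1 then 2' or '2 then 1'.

2 then 1

Order 1 then 2:
  1 Medial Vowel Deletion: [dagezepzi] → [dagzpzi]
  2 Spirantization: no change — [dagzpzi]
  result: [dagzpzi]
Order 2 then 1:
  2 Spirantization: [dagezepzi] → [dahezepzi]
  1 Medial Vowel Deletion: [dahezepzi] → [dahzpzi]
  result: [dahzpzi]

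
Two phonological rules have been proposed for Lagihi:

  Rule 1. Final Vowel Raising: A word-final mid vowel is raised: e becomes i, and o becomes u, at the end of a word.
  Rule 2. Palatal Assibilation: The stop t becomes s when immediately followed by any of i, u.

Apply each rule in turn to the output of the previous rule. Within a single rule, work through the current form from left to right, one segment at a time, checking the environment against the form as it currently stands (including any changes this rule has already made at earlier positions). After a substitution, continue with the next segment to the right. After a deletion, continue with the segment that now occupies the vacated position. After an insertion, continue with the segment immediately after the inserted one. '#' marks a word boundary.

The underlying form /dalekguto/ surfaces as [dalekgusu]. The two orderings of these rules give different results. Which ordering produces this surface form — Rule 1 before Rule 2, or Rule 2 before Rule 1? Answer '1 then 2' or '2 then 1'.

Order 1 then 2:
  1 Final Vowel Raising: [dalekguto] → [dalekgutu]
  2 Palatal Assibilation: [dalekgutu] → [dalekgusu]
  result: [dalekgusu]
Order 2 then 1:
  2 Palatal Assibilation: no change — [dalekguto]
  1 Final Vowel Raising: [dalekguto] → [dalekgutu]
  result: [dalekgutu]

1 then 2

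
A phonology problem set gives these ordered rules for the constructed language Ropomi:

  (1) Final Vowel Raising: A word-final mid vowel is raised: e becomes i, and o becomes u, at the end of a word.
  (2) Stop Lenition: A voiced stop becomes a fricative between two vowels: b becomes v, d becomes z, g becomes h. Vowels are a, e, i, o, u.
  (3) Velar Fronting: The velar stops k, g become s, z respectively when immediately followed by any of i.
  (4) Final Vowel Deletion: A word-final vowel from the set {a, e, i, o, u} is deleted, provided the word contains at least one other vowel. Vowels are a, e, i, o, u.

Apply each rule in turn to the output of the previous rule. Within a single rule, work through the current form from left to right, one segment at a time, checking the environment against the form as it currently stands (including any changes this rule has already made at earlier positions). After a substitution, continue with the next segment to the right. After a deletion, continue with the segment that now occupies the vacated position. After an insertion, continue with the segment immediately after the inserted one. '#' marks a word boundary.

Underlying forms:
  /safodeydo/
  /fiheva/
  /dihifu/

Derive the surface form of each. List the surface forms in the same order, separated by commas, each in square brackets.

[safozeyd], [fihev], [dihif]

/safodeydo/:
  (1) Final Vowel Raising: [safodeydo] → [safodeydu]
  (2) Stop Lenition: [safodeydu] → [safozeydu]
  (3) Velar Fronting: no change — [safozeydu]
  (4) Final Vowel Deletion: [safozeydu] → [safozeyd]
/fiheva/:
  (1) Final Vowel Raising: no change — [fiheva]
  (2) Stop Lenition: no change — [fiheva]
  (3) Velar Fronting: no change — [fiheva]
  (4) Final Vowel Deletion: [fiheva] → [fihev]
/dihifu/:
  (1) Final Vowel Raising: no change — [dihifu]
  (2) Stop Lenition: no change — [dihifu]
  (3) Velar Fronting: no change — [dihifu]
  (4) Final Vowel Deletion: [dihifu] → [dihif]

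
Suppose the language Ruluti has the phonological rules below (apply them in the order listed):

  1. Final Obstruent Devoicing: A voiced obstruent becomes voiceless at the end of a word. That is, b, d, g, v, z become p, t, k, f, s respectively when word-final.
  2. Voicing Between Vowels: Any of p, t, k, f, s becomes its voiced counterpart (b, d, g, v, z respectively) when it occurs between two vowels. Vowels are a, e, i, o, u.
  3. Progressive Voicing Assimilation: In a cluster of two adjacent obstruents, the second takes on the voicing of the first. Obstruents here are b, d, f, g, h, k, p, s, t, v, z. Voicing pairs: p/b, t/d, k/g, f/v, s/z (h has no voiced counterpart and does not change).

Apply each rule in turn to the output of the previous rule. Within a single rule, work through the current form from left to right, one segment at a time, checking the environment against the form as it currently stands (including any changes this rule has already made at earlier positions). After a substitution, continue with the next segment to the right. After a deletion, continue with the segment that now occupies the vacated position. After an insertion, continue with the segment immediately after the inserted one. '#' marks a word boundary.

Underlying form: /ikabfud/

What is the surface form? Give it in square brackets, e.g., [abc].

[igabvut]

1 Final Obstruent Devoicing: [ikabfud] → [ikabfut]
2 Voicing Between Vowels: [ikabfut] → [igabfut]
3 Progressive Voicing Assimilation: [igabfut] → [igabvut]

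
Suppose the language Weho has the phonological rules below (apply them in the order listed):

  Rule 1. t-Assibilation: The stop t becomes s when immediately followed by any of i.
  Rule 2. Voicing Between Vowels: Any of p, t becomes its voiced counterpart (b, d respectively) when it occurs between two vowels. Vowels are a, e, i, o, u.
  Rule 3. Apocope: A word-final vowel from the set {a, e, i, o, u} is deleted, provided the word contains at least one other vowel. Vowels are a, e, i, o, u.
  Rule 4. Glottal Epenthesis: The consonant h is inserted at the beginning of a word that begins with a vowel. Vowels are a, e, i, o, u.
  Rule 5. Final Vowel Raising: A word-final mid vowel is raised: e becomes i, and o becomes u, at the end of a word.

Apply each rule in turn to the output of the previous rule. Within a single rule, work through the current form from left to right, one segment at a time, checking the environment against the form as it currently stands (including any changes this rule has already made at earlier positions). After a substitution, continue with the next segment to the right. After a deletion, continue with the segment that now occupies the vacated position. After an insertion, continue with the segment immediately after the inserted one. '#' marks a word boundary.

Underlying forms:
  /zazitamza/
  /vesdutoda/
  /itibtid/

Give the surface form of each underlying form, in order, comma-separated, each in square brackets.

[zazidamz], [vesdudod], [hisibsid]

/zazitamza/:
  Rule 1 t-Assibilation: no change — [zazitamza]
  Rule 2 Voicing Between Vowels: [zazitamza] → [zazidamza]
  Rule 3 Apocope: [zazidamza] → [zazidamz]
  Rule 4 Glottal Epenthesis: no change — [zazidamz]
  Rule 5 Final Vowel Raising: no change — [zazidamz]
/vesdutoda/:
  Rule 1 t-Assibilation: no change — [vesdutoda]
  Rule 2 Voicing Between Vowels: [vesdutoda] → [vesdudoda]
  Rule 3 Apocope: [vesdudoda] → [vesdudod]
  Rule 4 Glottal Epenthesis: no change — [vesdudod]
  Rule 5 Final Vowel Raising: no change — [vesdudod]
/itibtid/:
  Rule 1 t-Assibilation: [itibtid] → [isibsid]
  Rule 2 Voicing Between Vowels: no change — [isibsid]
  Rule 3 Apocope: no change — [isibsid]
  Rule 4 Glottal Epenthesis: [isibsid] → [hisibsid]
  Rule 5 Final Vowel Raising: no change — [hisibsid]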